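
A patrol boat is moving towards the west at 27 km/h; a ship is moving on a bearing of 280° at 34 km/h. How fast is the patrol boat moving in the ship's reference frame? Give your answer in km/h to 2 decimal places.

Taking east as x and north as y: patrol boat velocity = (-27.000, 0.000) km/h; ship velocity = (-33.483, 5.904) km/h.
Velocity of patrol boat relative to ship = (-27.000, 0.000) − (-33.483, 5.904) = (6.483, -5.904) km/h.
Magnitude = |(6.483, -5.904)| = 8.769 km/h.

8.77 km/h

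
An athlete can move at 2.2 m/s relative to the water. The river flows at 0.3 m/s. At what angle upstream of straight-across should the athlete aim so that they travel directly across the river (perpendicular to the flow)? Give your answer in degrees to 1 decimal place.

7.8°

To cancel the current, the upstream component of the athlete's velocity must equal the flow: 2.2 sin θ = 0.3.
sin θ = 0.3 / 2.2 = 0.1364.
θ = arcsin(0.1364) = 7.837°.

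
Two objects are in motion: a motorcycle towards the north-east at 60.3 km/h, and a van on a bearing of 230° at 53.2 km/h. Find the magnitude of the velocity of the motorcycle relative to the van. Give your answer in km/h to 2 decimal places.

Taking east as x and north as y: motorcycle velocity = (42.639, 42.639) km/h; van velocity = (-40.754, -34.196) km/h.
Velocity of motorcycle relative to van = (42.639, 42.639) − (-40.754, -34.196) = (83.392, 76.835) km/h.
Magnitude = |(83.392, 76.835)| = 113.392 km/h.

113.39 km/h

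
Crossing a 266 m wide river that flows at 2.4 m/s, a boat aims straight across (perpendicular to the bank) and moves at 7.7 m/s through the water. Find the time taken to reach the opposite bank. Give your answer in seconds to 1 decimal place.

34.5 s

The component of the boat's velocity perpendicular to the bank is 7.7 m/s.
The flow acts along the bank and has no component across it.
Time = 266 / 7.700 = 34.545 s.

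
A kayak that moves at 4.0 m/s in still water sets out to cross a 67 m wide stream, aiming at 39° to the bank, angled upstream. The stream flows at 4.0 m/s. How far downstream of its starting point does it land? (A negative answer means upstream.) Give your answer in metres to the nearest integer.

Perpendicular speed = 2.517 m/s; crossing time = 67 / 2.517 = 26.616 s.
Net downstream speed = 0.891 m/s.
Drift = 0.891 × 26.616 = 23.726 m (downstream).

24 m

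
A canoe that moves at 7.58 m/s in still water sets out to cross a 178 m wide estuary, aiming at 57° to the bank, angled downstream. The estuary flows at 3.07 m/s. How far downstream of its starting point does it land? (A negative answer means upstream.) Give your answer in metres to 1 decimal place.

201.6 m

Perpendicular speed = 6.357 m/s; crossing time = 178 / 6.357 = 28.000 s.
Net downstream speed = 7.198 m/s.
Drift = 7.198 × 28.000 = 201.555 m (downstream).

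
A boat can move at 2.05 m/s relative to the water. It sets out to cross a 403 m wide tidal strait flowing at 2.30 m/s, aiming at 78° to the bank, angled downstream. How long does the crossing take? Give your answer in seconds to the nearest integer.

201 s

The component of the boat's velocity perpendicular to the bank is 2.05 × sin 78° = 2.005 m/s.
Only the cross-stream component determines the crossing time; the current contributes nothing perpendicular to the bank.
Time = 403 / 2.005 = 200.977 s.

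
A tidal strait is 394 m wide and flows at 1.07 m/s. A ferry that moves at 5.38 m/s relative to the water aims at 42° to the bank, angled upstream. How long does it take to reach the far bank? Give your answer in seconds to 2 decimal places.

The component of the ferry's velocity perpendicular to the bank is 5.38 × sin 42° = 3.600 m/s.
The flow acts along the bank and has no component across it.
Time = 394 / 3.600 = 109.447 s.

109.45 s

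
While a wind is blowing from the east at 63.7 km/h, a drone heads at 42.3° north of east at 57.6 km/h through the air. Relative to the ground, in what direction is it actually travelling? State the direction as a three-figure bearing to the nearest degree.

Taking east as x and north as y: velocity relative to the air = (42.603, 38.766) km/h; the air relative to ground = (-63.700, 0.000) km/h.
Velocity relative to ground = (42.603, 38.766) + (-63.700, 0.000) = (-21.097, 38.766) km/h.
Bearing = atan2(-21.10, 38.77) = 331.44° clockwise from north.

331°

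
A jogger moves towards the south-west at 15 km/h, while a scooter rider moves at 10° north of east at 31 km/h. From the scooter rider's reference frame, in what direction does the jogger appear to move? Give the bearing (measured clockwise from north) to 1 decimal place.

Taking east as x and north as y: jogger velocity = (-10.607, -10.607) km/h; scooter rider velocity = (30.529, 5.383) km/h.
Velocity of jogger relative to scooter rider = (-10.607, -10.607) − (30.529, 5.383) = (-41.136, -15.990) km/h.
Bearing = atan2(-41.14, -15.99) = 248.76° clockwise from north.

248.8°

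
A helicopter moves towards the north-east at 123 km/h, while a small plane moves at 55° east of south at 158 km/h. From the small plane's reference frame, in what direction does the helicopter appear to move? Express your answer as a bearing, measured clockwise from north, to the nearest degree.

347°

Taking east as x and north as y: helicopter velocity = (86.974, 86.974) km/h; small plane velocity = (129.426, -90.625) km/h.
Velocity of helicopter relative to small plane = (86.974, 86.974) − (129.426, -90.625) = (-42.452, 177.599) km/h.
Bearing = atan2(-42.45, 177.60) = 346.56° clockwise from north.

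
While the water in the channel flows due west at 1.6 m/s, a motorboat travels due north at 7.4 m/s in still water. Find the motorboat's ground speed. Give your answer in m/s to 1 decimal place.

Taking east as x and north as y: velocity relative to the water = (0.000, 7.400) m/s; the water relative to ground = (-1.600, 0.000) m/s.
Velocity relative to ground = (0.000, 7.400) + (-1.600, 0.000) = (-1.600, 7.400) m/s.
Speed = |(-1.600, 7.400)| = 7.571 m/s.

7.6 m/s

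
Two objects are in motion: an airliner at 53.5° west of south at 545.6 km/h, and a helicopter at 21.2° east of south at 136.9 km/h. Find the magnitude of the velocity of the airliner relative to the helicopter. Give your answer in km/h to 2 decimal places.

Taking east as x and north as y: airliner velocity = (-438.584, -324.535) km/h; helicopter velocity = (49.506, -127.635) km/h.
Velocity of airliner relative to helicopter = (-438.584, -324.535) − (49.506, -127.635) = (-488.091, -196.900) km/h.
Magnitude = |(-488.091, -196.900)| = 526.310 km/h.

526.31 km/h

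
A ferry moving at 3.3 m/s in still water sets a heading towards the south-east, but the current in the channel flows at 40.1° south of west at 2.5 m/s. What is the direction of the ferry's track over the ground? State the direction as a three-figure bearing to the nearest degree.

Taking east as x and north as y: velocity relative to the water = (2.333, -2.333) m/s; the water relative to ground = (-1.912, -1.610) m/s.
Velocity relative to ground = (2.333, -2.333) + (-1.912, -1.610) = (0.421, -3.944) m/s.
Bearing = atan2(0.42, -3.94) = 173.90° clockwise from north.

174°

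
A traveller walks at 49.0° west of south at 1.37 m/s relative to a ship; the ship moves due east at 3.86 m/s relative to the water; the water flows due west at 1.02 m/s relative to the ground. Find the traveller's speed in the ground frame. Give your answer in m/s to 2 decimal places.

2.02 m/s

In east/north components (m/s): traveller relative to ship = (-1.034, -0.899); ship relative to water = (3.860, 0.000); water relative to ground = (-1.020, 0.000).
Sum = (1.806, -0.899) m/s.
Speed = |(1.806, -0.899)| = 2.017 m/s.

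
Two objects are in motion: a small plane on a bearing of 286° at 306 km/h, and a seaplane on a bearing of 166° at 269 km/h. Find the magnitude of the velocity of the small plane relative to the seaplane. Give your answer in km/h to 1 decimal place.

498.3 km/h

Taking east as x and north as y: small plane velocity = (-294.146, 84.345) km/h; seaplane velocity = (65.077, -261.010) km/h.
Velocity of small plane relative to seaplane = (-294.146, 84.345) − (65.077, -261.010) = (-359.223, 345.355) km/h.
Magnitude = |(-359.223, 345.355)| = 498.308 km/h.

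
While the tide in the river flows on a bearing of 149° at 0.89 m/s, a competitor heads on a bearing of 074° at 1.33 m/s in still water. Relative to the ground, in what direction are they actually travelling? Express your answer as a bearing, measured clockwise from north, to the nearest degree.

103°

Taking east as x and north as y: velocity relative to the water = (1.278, 0.367) m/s; the water relative to ground = (0.458, -0.763) m/s.
Velocity relative to ground = (1.278, 0.367) + (0.458, -0.763) = (1.737, -0.396) m/s.
Bearing = atan2(1.74, -0.40) = 102.85° clockwise from north.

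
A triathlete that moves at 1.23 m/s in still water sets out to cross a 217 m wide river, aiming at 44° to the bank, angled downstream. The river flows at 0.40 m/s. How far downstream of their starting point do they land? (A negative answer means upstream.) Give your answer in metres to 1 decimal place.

326.3 m

Perpendicular speed = 0.854 m/s; crossing time = 217 / 0.854 = 253.971 s.
Net downstream speed = 1.285 m/s.
Drift = 1.285 × 253.971 = 326.298 m (downstream).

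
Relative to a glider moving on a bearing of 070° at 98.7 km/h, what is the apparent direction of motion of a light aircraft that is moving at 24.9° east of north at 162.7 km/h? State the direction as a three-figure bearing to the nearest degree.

Taking east as x and north as y: light aircraft velocity = (68.503, 147.576) km/h; glider velocity = (92.748, 33.757) km/h.
Velocity of light aircraft relative to glider = (68.503, 147.576) − (92.748, 33.757) = (-24.245, 113.819) km/h.
Bearing = atan2(-24.25, 113.82) = 347.97° clockwise from north.

348°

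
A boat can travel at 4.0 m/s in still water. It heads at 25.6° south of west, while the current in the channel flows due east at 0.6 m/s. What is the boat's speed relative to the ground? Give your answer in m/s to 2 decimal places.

3.47 m/s

Taking east as x and north as y: velocity relative to the water = (-3.607, -1.728) m/s; the water relative to ground = (0.600, 0.000) m/s.
Velocity relative to ground = (-3.607, -1.728) + (0.600, 0.000) = (-3.007, -1.728) m/s.
Speed = |(-3.007, -1.728)| = 3.469 m/s.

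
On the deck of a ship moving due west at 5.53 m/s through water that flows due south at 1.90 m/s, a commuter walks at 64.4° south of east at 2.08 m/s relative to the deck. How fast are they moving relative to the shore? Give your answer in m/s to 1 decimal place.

In east/north components (m/s): commuter relative to ship = (0.899, -1.876); ship relative to water = (-5.530, 0.000); water relative to ground = (0.000, -1.900).
Sum = (-4.631, -3.776) m/s.
Speed = |(-4.631, -3.776)| = 5.975 m/s.

6.0 m/s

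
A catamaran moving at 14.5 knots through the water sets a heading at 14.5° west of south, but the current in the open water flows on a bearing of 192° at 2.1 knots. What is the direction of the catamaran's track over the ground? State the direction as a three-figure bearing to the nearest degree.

194°

Taking east as x and north as y: velocity relative to the water = (-3.631, -14.038) knots; the water relative to ground = (-0.437, -2.054) knots.
Velocity relative to ground = (-3.631, -14.038) + (-0.437, -2.054) = (-4.067, -16.092) knots.
Bearing = atan2(-4.07, -16.09) = 194.18° clockwise from north.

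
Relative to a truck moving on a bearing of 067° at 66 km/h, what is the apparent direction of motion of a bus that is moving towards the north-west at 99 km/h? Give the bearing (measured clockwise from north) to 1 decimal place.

288.7°

Taking east as x and north as y: bus velocity = (-70.004, 70.004) km/h; truck velocity = (60.753, 25.788) km/h.
Velocity of bus relative to truck = (-70.004, 70.004) − (60.753, 25.788) = (-130.757, 44.215) km/h.
Bearing = atan2(-130.76, 44.22) = 288.68° clockwise from north.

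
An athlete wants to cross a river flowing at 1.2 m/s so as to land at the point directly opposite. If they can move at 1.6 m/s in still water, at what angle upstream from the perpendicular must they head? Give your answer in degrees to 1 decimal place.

48.6°

To cancel the current, the upstream component of the athlete's velocity must equal the flow: 1.6 sin θ = 1.2.
sin θ = 1.2 / 1.6 = 0.7500.
θ = arcsin(0.7500) = 48.590°.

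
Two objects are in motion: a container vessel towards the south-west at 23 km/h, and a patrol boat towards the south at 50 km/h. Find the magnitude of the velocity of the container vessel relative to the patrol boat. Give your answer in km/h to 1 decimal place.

Taking east as x and north as y: container vessel velocity = (-16.263, -16.263) km/h; patrol boat velocity = (0.000, -50.000) km/h.
Velocity of container vessel relative to patrol boat = (-16.263, -16.263) − (0.000, -50.000) = (-16.263, 33.737) km/h.
Magnitude = |(-16.263, 33.737)| = 37.452 km/h.

37.5 km/h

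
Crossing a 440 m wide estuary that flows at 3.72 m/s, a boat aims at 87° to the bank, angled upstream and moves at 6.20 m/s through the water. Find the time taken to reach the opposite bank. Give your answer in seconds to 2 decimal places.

The component of the boat's velocity perpendicular to the bank is 6.20 × sin 87° = 6.192 m/s.
Only the cross-stream component determines the crossing time; the current contributes nothing perpendicular to the bank.
Time = 440 / 6.192 = 71.065 s.

71.07 s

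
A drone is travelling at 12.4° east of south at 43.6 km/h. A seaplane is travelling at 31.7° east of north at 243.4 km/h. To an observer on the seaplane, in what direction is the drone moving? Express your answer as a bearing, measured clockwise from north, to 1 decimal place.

Taking east as x and north as y: drone velocity = (9.362, -42.583) km/h; seaplane velocity = (127.900, 207.087) km/h.
Velocity of drone relative to seaplane = (9.362, -42.583) − (127.900, 207.087) = (-118.537, -249.670) km/h.
Bearing = atan2(-118.54, -249.67) = 205.40° clockwise from north.

205.4°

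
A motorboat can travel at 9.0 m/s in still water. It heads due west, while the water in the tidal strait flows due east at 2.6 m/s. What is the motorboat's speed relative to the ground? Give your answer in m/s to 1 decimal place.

Taking east as x and north as y: velocity relative to the water = (-9.000, 0.000) m/s; the water relative to ground = (2.600, 0.000) m/s.
Velocity relative to ground = (-9.000, 0.000) + (2.600, 0.000) = (-6.400, 0.000) m/s.
Speed = |(-6.400, 0.000)| = 6.400 m/s.

6.4 m/s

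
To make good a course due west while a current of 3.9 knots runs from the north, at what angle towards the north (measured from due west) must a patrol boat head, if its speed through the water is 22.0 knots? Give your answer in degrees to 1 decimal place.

The current pushes perpendicular to the desired track; the heading must have a component into the current equal to 3.9 knots: 22.0 sin θ = 3.9.
sin θ = 0.1773, so θ = 10.211°.

10.2°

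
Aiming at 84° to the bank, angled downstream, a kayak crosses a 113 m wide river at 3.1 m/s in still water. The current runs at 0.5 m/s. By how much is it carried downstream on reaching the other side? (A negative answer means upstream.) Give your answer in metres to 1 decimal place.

Perpendicular speed = 3.083 m/s; crossing time = 113 / 3.083 = 36.652 s.
Net downstream speed = 0.824 m/s.
Drift = 0.824 × 36.652 = 30.203 m (downstream).

30.2 m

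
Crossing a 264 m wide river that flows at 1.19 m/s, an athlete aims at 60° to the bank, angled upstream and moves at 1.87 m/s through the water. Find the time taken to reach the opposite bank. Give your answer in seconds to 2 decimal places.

163.02 s

The component of the athlete's velocity perpendicular to the bank is 1.87 × sin 60° = 1.619 m/s.
The flow acts along the bank and has no component across it.
Time = 264 / 1.619 = 163.017 s.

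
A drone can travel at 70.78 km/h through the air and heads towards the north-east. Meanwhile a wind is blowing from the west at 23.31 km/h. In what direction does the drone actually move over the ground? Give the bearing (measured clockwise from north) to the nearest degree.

056°

Taking east as x and north as y: velocity relative to the air = (50.049, 50.049) km/h; the air relative to ground = (23.310, 0.000) km/h.
Velocity relative to ground = (50.049, 50.049) + (23.310, 0.000) = (73.359, 50.049) km/h.
Bearing = atan2(73.36, 50.05) = 55.70° clockwise from north.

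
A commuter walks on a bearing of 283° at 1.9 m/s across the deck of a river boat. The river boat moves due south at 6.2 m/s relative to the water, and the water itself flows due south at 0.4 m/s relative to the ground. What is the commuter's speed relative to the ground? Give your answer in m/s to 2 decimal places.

In east/north components (m/s): commuter relative to river boat = (-1.851, 0.427); river boat relative to water = (0.000, -6.200); water relative to ground = (0.000, -0.400).
Sum = (-1.851, -6.173) m/s.
Speed = |(-1.851, -6.173)| = 6.444 m/s.

6.44 m/s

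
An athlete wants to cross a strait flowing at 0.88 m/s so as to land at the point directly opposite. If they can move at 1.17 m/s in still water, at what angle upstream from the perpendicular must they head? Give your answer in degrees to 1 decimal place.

48.8°

To cancel the current, the upstream component of the athlete's velocity must equal the flow: 1.17 sin θ = 0.88.
sin θ = 0.88 / 1.17 = 0.7521.
θ = arcsin(0.7521) = 48.776°.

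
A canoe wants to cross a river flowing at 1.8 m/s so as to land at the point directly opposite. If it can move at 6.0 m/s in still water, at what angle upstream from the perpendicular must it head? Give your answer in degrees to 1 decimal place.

17.5°

To cancel the current, the upstream component of the canoe's velocity must equal the flow: 6.0 sin θ = 1.8.
sin θ = 1.8 / 6.0 = 0.3000.
θ = arcsin(0.3000) = 17.458°.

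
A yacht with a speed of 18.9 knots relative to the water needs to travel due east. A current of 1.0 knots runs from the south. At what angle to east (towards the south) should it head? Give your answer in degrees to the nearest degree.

The current pushes perpendicular to the desired track; the heading must have a component into the current equal to 1.0 knots: 18.9 sin θ = 1.0.
sin θ = 0.0529, so θ = 3.033°.

3°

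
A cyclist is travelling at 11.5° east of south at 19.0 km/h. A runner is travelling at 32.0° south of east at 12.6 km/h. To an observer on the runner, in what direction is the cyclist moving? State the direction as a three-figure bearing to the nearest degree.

210°

Taking east as x and north as y: cyclist velocity = (3.788, -18.619) km/h; runner velocity = (10.685, -6.677) km/h.
Velocity of cyclist relative to runner = (3.788, -18.619) − (10.685, -6.677) = (-6.897, -11.942) km/h.
Bearing = atan2(-6.90, -11.94) = 210.01° clockwise from north.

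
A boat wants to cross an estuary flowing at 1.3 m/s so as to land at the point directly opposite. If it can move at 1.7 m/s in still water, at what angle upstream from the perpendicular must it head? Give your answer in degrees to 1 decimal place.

49.9°

To cancel the current, the upstream component of the boat's velocity must equal the flow: 1.7 sin θ = 1.3.
sin θ = 1.3 / 1.7 = 0.7647.
θ = arcsin(0.7647) = 49.881°.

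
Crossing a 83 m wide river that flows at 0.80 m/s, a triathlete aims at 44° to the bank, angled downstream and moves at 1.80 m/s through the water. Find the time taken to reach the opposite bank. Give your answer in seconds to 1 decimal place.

66.4 s

The component of the triathlete's velocity perpendicular to the bank is 1.80 × sin 44° = 1.250 m/s.
Only the cross-stream component determines the crossing time; the current contributes nothing perpendicular to the bank.
Time = 83 / 1.250 = 66.380 s.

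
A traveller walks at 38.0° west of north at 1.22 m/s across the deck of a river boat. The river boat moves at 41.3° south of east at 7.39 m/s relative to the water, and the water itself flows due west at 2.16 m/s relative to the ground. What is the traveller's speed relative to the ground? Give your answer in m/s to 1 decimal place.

4.7 m/s

In east/north components (m/s): traveller relative to river boat = (-0.751, 0.961); river boat relative to water = (5.552, -4.877); water relative to ground = (-2.160, 0.000).
Sum = (2.641, -3.916) m/s.
Speed = |(2.641, -3.916)| = 4.723 m/s.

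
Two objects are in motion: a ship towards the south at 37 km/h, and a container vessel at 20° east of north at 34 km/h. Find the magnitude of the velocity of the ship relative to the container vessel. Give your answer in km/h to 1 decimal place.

Taking east as x and north as y: ship velocity = (0.000, -37.000) km/h; container vessel velocity = (11.629, 31.950) km/h.
Velocity of ship relative to container vessel = (0.000, -37.000) − (11.629, 31.950) = (-11.629, -68.950) km/h.
Magnitude = |(-11.629, -68.950)| = 69.923 km/h.

69.9 km/h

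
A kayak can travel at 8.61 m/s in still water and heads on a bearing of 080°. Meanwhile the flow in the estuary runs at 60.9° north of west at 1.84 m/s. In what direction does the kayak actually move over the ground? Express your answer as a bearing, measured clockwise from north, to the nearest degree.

068°

Taking east as x and north as y: velocity relative to the water = (8.479, 1.495) m/s; the water relative to ground = (-0.895, 1.608) m/s.
Velocity relative to ground = (8.479, 1.495) + (-0.895, 1.608) = (7.584, 3.103) m/s.
Bearing = atan2(7.58, 3.10) = 67.75° clockwise from north.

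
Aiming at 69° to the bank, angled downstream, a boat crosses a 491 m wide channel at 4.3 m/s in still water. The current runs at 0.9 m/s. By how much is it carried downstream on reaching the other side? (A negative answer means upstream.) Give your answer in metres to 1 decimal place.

298.6 m

Perpendicular speed = 4.014 m/s; crossing time = 491 / 4.014 = 122.310 s.
Net downstream speed = 2.441 m/s.
Drift = 2.441 × 122.310 = 298.556 m (downstream).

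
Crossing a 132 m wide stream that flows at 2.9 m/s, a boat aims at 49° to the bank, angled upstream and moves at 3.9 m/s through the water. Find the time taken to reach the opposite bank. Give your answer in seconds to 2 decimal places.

The component of the boat's velocity perpendicular to the bank is 3.9 × sin 49° = 2.943 m/s.
The flow acts along the bank and has no component across it.
Time = 132 / 2.943 = 44.847 s.

44.85 s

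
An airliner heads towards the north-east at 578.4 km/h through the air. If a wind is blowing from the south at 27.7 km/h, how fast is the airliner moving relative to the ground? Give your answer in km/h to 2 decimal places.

598.31 km/h

Taking east as x and north as y: velocity relative to the air = (408.991, 408.991) km/h; the air relative to ground = (0.000, 27.700) km/h.
Velocity relative to ground = (408.991, 408.991) + (0.000, 27.700) = (408.991, 436.691) km/h.
Speed = |(408.991, 436.691)| = 598.308 km/h.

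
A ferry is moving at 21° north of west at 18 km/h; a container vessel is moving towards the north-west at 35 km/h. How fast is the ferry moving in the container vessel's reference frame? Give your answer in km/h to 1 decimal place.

Taking east as x and north as y: ferry velocity = (-16.804, 6.451) km/h; container vessel velocity = (-24.749, 24.749) km/h.
Velocity of ferry relative to container vessel = (-16.804, 6.451) − (-24.749, 24.749) = (7.944, -18.298) km/h.
Magnitude = |(7.944, -18.298)| = 19.948 km/h.

19.9 km/h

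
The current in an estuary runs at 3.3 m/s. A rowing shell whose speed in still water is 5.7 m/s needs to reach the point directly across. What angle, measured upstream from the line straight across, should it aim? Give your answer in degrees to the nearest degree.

35°

To cancel the current, the upstream component of the rowing shell's velocity must equal the flow: 5.7 sin θ = 3.3.
sin θ = 3.3 / 5.7 = 0.5789.
θ = arcsin(0.5789) = 35.377°.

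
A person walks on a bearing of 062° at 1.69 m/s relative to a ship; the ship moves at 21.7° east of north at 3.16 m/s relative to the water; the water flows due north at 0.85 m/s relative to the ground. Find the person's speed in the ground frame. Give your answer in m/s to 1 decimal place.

In east/north components (m/s): person relative to ship = (1.492, 0.793); ship relative to water = (1.168, 2.936); water relative to ground = (0.000, 0.850).
Sum = (2.661, 4.579) m/s.
Speed = |(2.661, 4.579)| = 5.296 m/s.

5.3 m/s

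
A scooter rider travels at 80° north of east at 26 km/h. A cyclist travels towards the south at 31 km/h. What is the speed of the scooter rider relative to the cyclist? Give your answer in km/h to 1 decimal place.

Taking east as x and north as y: scooter rider velocity = (4.515, 25.605) km/h; cyclist velocity = (0.000, -31.000) km/h.
Velocity of scooter rider relative to cyclist = (4.515, 25.605) − (0.000, -31.000) = (4.515, 56.605) km/h.
Magnitude = |(4.515, 56.605)| = 56.785 km/h.

56.8 km/h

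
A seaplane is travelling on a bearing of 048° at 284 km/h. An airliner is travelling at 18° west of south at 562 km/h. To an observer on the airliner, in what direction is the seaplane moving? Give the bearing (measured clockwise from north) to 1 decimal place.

Taking east as x and north as y: seaplane velocity = (211.053, 190.033) km/h; airliner velocity = (-173.668, -534.494) km/h.
Velocity of seaplane relative to airliner = (211.053, 190.033) − (-173.668, -534.494) = (384.721, 724.527) km/h.
Bearing = atan2(384.72, 724.53) = 27.97° clockwise from north.

028.0°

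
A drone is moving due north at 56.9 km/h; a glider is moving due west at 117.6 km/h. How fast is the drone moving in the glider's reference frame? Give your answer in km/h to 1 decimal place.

130.6 km/h

Taking east as x and north as y: drone velocity = (0.000, 56.900) km/h; glider velocity = (-117.600, 0.000) km/h.
Velocity of drone relative to glider = (0.000, 56.900) − (-117.600, 0.000) = (117.600, 56.900) km/h.
Magnitude = |(117.600, 56.900)| = 130.642 km/h.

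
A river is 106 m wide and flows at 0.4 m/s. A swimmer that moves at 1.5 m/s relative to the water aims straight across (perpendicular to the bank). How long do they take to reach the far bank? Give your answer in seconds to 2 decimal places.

The component of the swimmer's velocity perpendicular to the bank is 1.5 m/s.
The current is parallel to the bank, so it does not affect the crossing time.
Time = 106 / 1.500 = 70.667 s.

70.67 s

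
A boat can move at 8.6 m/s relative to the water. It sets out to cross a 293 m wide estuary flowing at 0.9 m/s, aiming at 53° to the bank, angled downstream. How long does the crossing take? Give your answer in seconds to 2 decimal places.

The component of the boat's velocity perpendicular to the bank is 8.6 × sin 53° = 6.868 m/s.
Only the cross-stream component determines the crossing time; the current contributes nothing perpendicular to the bank.
Time = 293 / 6.868 = 42.660 s.

42.66 s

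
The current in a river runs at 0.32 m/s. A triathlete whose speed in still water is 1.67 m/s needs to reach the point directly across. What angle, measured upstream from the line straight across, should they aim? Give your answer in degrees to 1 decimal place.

To cancel the current, the upstream component of the triathlete's velocity must equal the flow: 1.67 sin θ = 0.32.
sin θ = 0.32 / 1.67 = 0.1916.
θ = arcsin(0.1916) = 11.047°.

11.0°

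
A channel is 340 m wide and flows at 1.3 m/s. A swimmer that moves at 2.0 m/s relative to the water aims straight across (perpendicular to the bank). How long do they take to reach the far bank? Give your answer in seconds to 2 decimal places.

The component of the swimmer's velocity perpendicular to the bank is 2.0 m/s.
The current is parallel to the bank, so it does not affect the crossing time.
Time = 340 / 2.000 = 170.000 s.

170.00 s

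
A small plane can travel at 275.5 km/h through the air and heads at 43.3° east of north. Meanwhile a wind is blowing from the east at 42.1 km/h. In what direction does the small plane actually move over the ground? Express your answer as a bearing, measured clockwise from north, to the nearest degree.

Taking east as x and north as y: velocity relative to the air = (188.943, 200.501) km/h; the air relative to ground = (-42.100, 0.000) km/h.
Velocity relative to ground = (188.943, 200.501) + (-42.100, 0.000) = (146.843, 200.501) km/h.
Bearing = atan2(146.84, 200.50) = 36.22° clockwise from north.

036°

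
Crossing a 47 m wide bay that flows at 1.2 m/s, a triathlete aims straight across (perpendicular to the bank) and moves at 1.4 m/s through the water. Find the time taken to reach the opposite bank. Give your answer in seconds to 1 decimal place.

The component of the triathlete's velocity perpendicular to the bank is 1.4 m/s.
Only the cross-stream component determines the crossing time; the current contributes nothing perpendicular to the bank.
Time = 47 / 1.400 = 33.571 s.

33.6 s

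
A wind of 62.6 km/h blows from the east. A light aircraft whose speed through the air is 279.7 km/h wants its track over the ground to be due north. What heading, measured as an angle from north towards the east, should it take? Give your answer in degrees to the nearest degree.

13°

The wind pushes perpendicular to the desired track; the heading must have a component into the wind equal to 62.6 km/h: 279.7 sin θ = 62.6.
sin θ = 0.2238, so θ = 12.933°.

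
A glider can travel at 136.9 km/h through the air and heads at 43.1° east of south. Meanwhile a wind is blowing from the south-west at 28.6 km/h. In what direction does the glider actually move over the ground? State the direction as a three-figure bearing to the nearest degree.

Taking east as x and north as y: velocity relative to the air = (93.540, -99.959) km/h; the air relative to ground = (20.223, 20.223) km/h.
Velocity relative to ground = (93.540, -99.959) + (20.223, 20.223) = (113.763, -79.736) km/h.
Bearing = atan2(113.76, -79.74) = 125.03° clockwise from north.

125°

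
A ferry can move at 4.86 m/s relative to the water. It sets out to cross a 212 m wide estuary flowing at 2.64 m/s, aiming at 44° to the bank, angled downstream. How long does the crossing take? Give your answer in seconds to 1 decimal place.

62.8 s

The component of the ferry's velocity perpendicular to the bank is 4.86 × sin 44° = 3.376 m/s.
The flow acts along the bank and has no component across it.
Time = 212 / 3.376 = 62.795 s.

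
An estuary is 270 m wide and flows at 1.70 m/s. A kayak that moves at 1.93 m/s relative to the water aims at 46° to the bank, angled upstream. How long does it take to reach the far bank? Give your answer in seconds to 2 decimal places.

The component of the kayak's velocity perpendicular to the bank is 1.93 × sin 46° = 1.388 m/s.
The current is parallel to the bank, so it does not affect the crossing time.
Time = 270 / 1.388 = 194.479 s.

194.48 s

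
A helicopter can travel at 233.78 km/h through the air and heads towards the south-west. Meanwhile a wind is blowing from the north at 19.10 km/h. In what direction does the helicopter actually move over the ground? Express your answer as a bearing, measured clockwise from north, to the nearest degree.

222°

Taking east as x and north as y: velocity relative to the air = (-165.307, -165.307) km/h; the air relative to ground = (0.000, -19.100) km/h.
Velocity relative to ground = (-165.307, -165.307) + (0.000, -19.100) = (-165.307, -184.407) km/h.
Bearing = atan2(-165.31, -184.41) = 221.87° clockwise from north.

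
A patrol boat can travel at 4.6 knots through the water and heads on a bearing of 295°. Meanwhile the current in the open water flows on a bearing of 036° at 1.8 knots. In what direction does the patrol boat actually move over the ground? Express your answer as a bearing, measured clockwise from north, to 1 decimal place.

317.5°

Taking east as x and north as y: velocity relative to the water = (-4.169, 1.944) knots; the water relative to ground = (1.058, 1.456) knots.
Velocity relative to ground = (-4.169, 1.944) + (1.058, 1.456) = (-3.111, 3.400) knots.
Bearing = atan2(-3.11, 3.40) = 317.54° clockwise from north.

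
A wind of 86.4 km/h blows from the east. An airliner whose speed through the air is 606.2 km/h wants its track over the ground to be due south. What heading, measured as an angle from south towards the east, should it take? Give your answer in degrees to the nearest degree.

The wind pushes perpendicular to the desired track; the heading must have a component into the wind equal to 86.4 km/h: 606.2 sin θ = 86.4.
sin θ = 0.1425, so θ = 8.194°.

8°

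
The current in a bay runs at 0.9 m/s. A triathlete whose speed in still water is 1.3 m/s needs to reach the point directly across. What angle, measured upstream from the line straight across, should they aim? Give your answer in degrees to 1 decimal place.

To cancel the current, the upstream component of the triathlete's velocity must equal the flow: 1.3 sin θ = 0.9.
sin θ = 0.9 / 1.3 = 0.6923.
θ = arcsin(0.6923) = 43.813°.

43.8°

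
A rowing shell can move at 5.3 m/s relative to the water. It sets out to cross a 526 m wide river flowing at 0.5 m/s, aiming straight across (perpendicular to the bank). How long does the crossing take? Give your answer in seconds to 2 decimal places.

The component of the rowing shell's velocity perpendicular to the bank is 5.3 m/s.
Only the cross-stream component determines the crossing time; the current contributes nothing perpendicular to the bank.
Time = 526 / 5.300 = 99.245 s.

99.25 s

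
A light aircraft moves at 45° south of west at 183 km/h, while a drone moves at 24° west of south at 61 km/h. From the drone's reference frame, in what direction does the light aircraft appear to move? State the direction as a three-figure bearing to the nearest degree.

235°

Taking east as x and north as y: light aircraft velocity = (-129.401, -129.401) km/h; drone velocity = (-24.811, -55.726) km/h.
Velocity of light aircraft relative to drone = (-129.401, -129.401) − (-24.811, -55.726) = (-104.590, -73.674) km/h.
Bearing = atan2(-104.59, -73.67) = 234.84° clockwise from north.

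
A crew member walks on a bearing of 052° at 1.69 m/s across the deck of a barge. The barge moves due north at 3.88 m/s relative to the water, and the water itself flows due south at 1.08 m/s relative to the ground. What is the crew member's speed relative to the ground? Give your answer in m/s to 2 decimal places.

In east/north components (m/s): crew member relative to barge = (1.332, 1.040); barge relative to water = (0.000, 3.880); water relative to ground = (0.000, -1.080).
Sum = (1.332, 3.840) m/s.
Speed = |(1.332, 3.840)| = 4.065 m/s.

4.06 m/s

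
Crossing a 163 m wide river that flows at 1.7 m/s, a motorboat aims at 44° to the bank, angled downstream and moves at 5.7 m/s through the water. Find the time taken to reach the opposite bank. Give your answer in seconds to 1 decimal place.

41.2 s

The component of the motorboat's velocity perpendicular to the bank is 5.7 × sin 44° = 3.960 m/s.
The flow acts along the bank and has no component across it.
Time = 163 / 3.960 = 41.166 s.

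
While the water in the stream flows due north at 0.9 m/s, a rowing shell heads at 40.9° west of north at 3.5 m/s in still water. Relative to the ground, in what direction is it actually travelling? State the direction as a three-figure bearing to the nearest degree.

327°

Taking east as x and north as y: velocity relative to the water = (-2.292, 2.645) m/s; the water relative to ground = (0.000, 0.900) m/s.
Velocity relative to ground = (-2.292, 2.645) + (0.000, 0.900) = (-2.292, 3.545) m/s.
Bearing = atan2(-2.29, 3.55) = 327.12° clockwise from north.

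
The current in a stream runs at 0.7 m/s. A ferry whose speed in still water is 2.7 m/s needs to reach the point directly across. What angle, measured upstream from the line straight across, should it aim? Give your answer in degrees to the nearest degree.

To cancel the current, the upstream component of the ferry's velocity must equal the flow: 2.7 sin θ = 0.7.
sin θ = 0.7 / 2.7 = 0.2593.
θ = arcsin(0.2593) = 15.026°.

15°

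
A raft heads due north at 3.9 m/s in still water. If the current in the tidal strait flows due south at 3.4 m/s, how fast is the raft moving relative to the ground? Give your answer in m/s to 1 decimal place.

Taking east as x and north as y: velocity relative to the water = (0.000, 3.900) m/s; the water relative to ground = (0.000, -3.400) m/s.
Velocity relative to ground = (0.000, 3.900) + (0.000, -3.400) = (0.000, 0.500) m/s.
Speed = |(0.000, 0.500)| = 0.500 m/s.

0.5 m/s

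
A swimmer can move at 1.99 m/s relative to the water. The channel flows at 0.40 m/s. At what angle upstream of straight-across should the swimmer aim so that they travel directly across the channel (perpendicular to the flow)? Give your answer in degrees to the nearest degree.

12°

To cancel the current, the upstream component of the swimmer's velocity must equal the flow: 1.99 sin θ = 0.40.
sin θ = 0.40 / 1.99 = 0.2010.
θ = arcsin(0.2010) = 11.596°.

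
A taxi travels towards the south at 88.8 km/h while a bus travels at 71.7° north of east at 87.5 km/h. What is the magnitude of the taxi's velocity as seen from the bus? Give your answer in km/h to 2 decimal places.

174.06 km/h

Taking east as x and north as y: taxi velocity = (0.000, -88.800) km/h; bus velocity = (27.474, 83.075) km/h.
Velocity of taxi relative to bus = (0.000, -88.800) − (27.474, 83.075) = (-27.474, -171.875) km/h.
Magnitude = |(-27.474, -171.875)| = 174.057 km/h.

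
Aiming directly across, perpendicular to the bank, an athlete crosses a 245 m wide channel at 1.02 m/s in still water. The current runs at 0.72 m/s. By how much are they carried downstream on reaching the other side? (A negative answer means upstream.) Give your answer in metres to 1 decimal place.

Perpendicular speed = 1.020 m/s; crossing time = 245 / 1.020 = 240.196 s.
Net downstream speed = 0.720 m/s.
Drift = 0.720 × 240.196 = 172.941 m (downstream).

172.9 m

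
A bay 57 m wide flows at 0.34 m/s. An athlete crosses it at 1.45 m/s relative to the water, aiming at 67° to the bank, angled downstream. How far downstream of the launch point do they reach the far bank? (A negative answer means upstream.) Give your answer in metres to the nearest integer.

Perpendicular speed = 1.335 m/s; crossing time = 57 / 1.335 = 42.705 s.
Net downstream speed = 0.907 m/s.
Drift = 0.907 × 42.705 = 38.715 m (downstream).

39 m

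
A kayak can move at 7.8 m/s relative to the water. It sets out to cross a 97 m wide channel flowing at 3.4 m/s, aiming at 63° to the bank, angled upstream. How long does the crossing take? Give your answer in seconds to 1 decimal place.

14.0 s

The component of the kayak's velocity perpendicular to the bank is 7.8 × sin 63° = 6.950 m/s.
The current is parallel to the bank, so it does not affect the crossing time.
Time = 97 / 6.950 = 13.957 s.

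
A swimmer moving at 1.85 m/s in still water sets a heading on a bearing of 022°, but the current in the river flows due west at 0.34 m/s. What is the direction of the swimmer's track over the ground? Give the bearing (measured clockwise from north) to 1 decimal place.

011.6°

Taking east as x and north as y: velocity relative to the water = (0.693, 1.715) m/s; the water relative to ground = (-0.340, 0.000) m/s.
Velocity relative to ground = (0.693, 1.715) + (-0.340, 0.000) = (0.353, 1.715) m/s.
Bearing = atan2(0.35, 1.72) = 11.63° clockwise from north.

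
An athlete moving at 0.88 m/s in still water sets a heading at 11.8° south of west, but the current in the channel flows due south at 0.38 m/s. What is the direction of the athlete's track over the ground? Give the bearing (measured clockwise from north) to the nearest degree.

237°

Taking east as x and north as y: velocity relative to the water = (-0.861, -0.180) m/s; the water relative to ground = (0.000, -0.380) m/s.
Velocity relative to ground = (-0.861, -0.180) + (0.000, -0.380) = (-0.861, -0.560) m/s.
Bearing = atan2(-0.86, -0.56) = 236.97° clockwise from north.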